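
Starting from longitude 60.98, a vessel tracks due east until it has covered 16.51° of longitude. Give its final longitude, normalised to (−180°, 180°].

+77.49°

Start at +60.98°; shift +16.51° → +77.49°.
+77.49° already lies in (−180°, 180°].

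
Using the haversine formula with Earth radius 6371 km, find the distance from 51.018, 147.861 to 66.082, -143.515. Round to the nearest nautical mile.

2193 nmi

Δλ = -143.515 − 147.861 = -291.376°; wrapped into (−180°, 180°]: 68.624°.
Δφ = 66.082 − 51.018 = 15.064°.
a = sin²(Δφ/2) + cos φ₁ · cos φ₂ · sin²(Δλ/2) = 0.098224.
c = 2·atan2(√a, √(1−a)) = 0.63756 rad → d = 6371·c ≈ 4061.89 km ≈ 2193.24 nmi.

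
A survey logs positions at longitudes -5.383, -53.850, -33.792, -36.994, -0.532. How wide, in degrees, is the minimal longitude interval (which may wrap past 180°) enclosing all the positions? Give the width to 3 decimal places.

53.318°

Sort the longitudes: -53.850°, -36.994°, -33.792°, -5.383°, -0.532°.
Eastward gaps between consecutive values (wrapping around): 16.856°, 3.202°, 28.409°, 4.851°, 306.682°.
Largest gap = 306.682° ⇒ minimal covering band is its complement: 360° − 306.682° = 53.318°.
Band runs from -53.850° eastward to -0.532°.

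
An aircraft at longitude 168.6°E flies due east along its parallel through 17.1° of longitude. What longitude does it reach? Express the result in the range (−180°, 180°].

Start at +168.6°; shift +17.1° → +185.7°.
+185.7° lies outside (−180°, 180°]; subtract 360° → -174.3°.

174.3°W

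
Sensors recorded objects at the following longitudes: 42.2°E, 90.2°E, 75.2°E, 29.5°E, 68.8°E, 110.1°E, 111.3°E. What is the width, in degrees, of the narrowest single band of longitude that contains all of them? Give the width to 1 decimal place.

Sort the longitudes: +29.5°, +42.2°, +68.8°, +75.2°, +90.2°, +110.1°, +111.3°.
Eastward gaps between consecutive values (wrapping around): 12.7°, 26.6°, 6.4°, 15.0°, 19.9°, 1.2°, 278.2°.
Largest gap = 278.2° ⇒ minimal covering band is its complement: 360° − 278.2° = 81.8°.
Band runs from +29.5° eastward to +111.3°.

81.8°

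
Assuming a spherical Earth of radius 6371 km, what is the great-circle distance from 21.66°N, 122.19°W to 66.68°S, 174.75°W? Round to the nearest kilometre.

Δλ = -174.75 − -122.19 = -52.56°.
Δφ = -66.68 − 21.66 = -88.34°.
a = sin²(Δφ/2) + cos φ₁ · cos φ₂ · sin²(Δλ/2) = 0.557640.
c = 2·atan2(√a, √(1−a)) = 1.68633 rad → d = 6371·c ≈ 10743.63 km.

10744 km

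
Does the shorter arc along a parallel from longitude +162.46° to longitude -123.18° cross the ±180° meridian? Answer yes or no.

Naïve |-123.18 − 162.46| = 285.64° > 180°, so the shorter arc goes the other way round — across 180°.
Signed shortest Δλ = ((-123.18 − 162.46 + 180) mod 360) − 180 = 74.36°.
Going east by 74.36° from +162.46° passes through 180° before reaching -123.18°.

Yes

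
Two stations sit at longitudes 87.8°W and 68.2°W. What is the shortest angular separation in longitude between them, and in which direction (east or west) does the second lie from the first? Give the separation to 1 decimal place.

19.6° east

Raw difference: -68.2 − -87.8 = 19.6°.
Normalise into (−180°, 180°]: 19.6° stays 19.6°.
Positive ⇒ the second point lies to the east; separation 19.6°.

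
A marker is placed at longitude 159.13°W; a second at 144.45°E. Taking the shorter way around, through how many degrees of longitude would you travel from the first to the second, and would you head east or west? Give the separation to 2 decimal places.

56.42° west

Raw difference: 144.45 − -159.13 = 303.58°.
Normalise into (−180°, 180°]: 303.58° − 360° = -56.42°.
Negative ⇒ the second point lies to the west; separation 56.42°.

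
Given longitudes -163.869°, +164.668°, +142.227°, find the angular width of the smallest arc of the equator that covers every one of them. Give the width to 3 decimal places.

53.904°

Sort the longitudes: -163.869°, +142.227°, +164.668°.
Eastward gaps between consecutive values (wrapping around): 306.096°, 22.441°, 31.463°.
Largest gap = 306.096° ⇒ minimal covering band is its complement: 360° − 306.096° = 53.904°.
Band runs from +142.227° eastward to -163.869°, crossing the antimeridian.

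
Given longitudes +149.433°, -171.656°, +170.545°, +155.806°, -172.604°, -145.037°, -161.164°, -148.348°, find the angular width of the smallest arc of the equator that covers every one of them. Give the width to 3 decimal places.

Sort the longitudes: -172.604°, -171.656°, -161.164°, -148.348°, -145.037°, +149.433°, +155.806°, +170.545°.
Eastward gaps between consecutive values (wrapping around): 0.948°, 10.492°, 12.816°, 3.311°, 294.470°, 6.373°, 14.739°, 16.851°.
Largest gap = 294.470° ⇒ minimal covering band is its complement: 360° − 294.470° = 65.530°.
Band runs from +149.433° eastward to -145.037°, crossing the antimeridian.

65.530°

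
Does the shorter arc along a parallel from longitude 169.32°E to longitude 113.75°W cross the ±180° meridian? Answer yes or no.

Naïve |-113.75 − 169.32| = 283.07° > 180°, so the shorter arc goes the other way round — across 180°.
Signed shortest Δλ = ((-113.75 − 169.32 + 180) mod 360) − 180 = 76.93°.
Going east by 76.93° from +169.32° passes through 180° before reaching -113.75°.

Yes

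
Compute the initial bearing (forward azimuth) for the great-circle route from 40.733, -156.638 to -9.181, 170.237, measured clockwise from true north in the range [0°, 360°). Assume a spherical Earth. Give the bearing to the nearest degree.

219°

Δλ = 170.237 − -156.638 = 326.875°; wrapped into (−180°, 180°]: -33.125°.
θ = atan2( sin Δλ · cos φ₂ , cos φ₁ · sin φ₂ − sin φ₁ · cos φ₂ · cos Δλ )
  = atan2(-0.53947, -0.66039) = -140.755° → normalised to [0°, 360°): 219.245°.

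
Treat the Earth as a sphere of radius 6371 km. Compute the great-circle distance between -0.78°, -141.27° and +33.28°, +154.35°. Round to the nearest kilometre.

7702 km

Δλ = 154.35 − -141.27 = 295.62°; wrapped into (−180°, 180°]: -64.38°.
Δφ = 33.28 − -0.78 = 34.06°.
a = sin²(Δφ/2) + cos φ₁ · cos φ₂ · sin²(Δλ/2) = 0.323009.
c = 2·atan2(√a, √(1−a)) = 1.20897 rad → d = 6371·c ≈ 7702.35 km.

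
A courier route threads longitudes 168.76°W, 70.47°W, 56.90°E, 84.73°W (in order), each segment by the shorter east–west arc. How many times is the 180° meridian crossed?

0

Leg 1: -168.76° → -70.47°, shortest Δλ = 98.29° (east) — does not cross 180°.
Leg 2: -70.47° → +56.90°, shortest Δλ = 127.37° (east) — does not cross 180°.
Leg 3: +56.90° → -84.73°, shortest Δλ = -141.63° (west) — does not cross 180°.
Total crossings: 0.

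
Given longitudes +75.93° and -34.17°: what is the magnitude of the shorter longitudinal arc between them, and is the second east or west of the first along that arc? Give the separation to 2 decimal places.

Raw difference: -34.17 − 75.93 = -110.1°.
Normalise into (−180°, 180°]: -110.1° stays -110.1°.
Negative ⇒ the second point lies to the west; separation 110.10°.

110.10° west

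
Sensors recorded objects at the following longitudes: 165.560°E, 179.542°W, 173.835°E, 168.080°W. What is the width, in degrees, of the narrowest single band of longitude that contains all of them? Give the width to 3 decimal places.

26.360°

Sort the longitudes: -179.542°, -168.080°, +165.560°, +173.835°.
Eastward gaps between consecutive values (wrapping around): 11.462°, 333.640°, 8.275°, 6.623°.
Largest gap = 333.640° ⇒ minimal covering band is its complement: 360° − 333.640° = 26.360°.
Band runs from +165.560° eastward to -168.080°, crossing the antimeridian.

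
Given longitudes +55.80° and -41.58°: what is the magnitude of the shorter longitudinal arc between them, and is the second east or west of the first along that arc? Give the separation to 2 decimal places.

97.38° west

Raw difference: -41.58 − 55.80 = -97.38°.
Normalise into (−180°, 180°]: -97.38° stays -97.38°.
Negative ⇒ the second point lies to the west; separation 97.38°.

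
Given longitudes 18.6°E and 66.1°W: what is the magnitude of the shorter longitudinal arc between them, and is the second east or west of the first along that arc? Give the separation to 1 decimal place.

Raw difference: -66.1 − 18.6 = -84.7°.
Normalise into (−180°, 180°]: -84.7° stays -84.7°.
Negative ⇒ the second point lies to the west; separation 84.7°.

84.7° west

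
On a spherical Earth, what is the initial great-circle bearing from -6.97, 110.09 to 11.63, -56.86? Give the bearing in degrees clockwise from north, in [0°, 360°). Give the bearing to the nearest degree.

291°

Δλ = -56.86 − 110.09 = -166.95°.
θ = atan2( sin Δλ · cos φ₂ , cos φ₁ · sin φ₂ − sin φ₁ · cos φ₂ · cos Δλ )
  = atan2(-0.22117, 0.08431) = -69.132° → normalised to [0°, 360°): 290.868°.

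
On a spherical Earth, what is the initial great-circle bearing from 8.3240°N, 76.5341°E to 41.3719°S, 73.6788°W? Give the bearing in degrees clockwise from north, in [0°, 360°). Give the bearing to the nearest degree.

Δλ = -73.6788 − 76.5341 = -150.2129°.
θ = atan2( sin Δλ · cos φ₂ , cos φ₁ · sin φ₂ − sin φ₁ · cos φ₂ · cos Δλ )
  = atan2(-0.37280, -0.55969) = -146.333° → normalised to [0°, 360°): 213.667°.

214°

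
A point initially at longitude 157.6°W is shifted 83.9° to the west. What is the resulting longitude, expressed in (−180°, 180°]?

Start at -157.6°; shift −83.9° → -241.5°.
-241.5° lies outside (−180°, 180°]; add 360° → +118.5°.

118.5°E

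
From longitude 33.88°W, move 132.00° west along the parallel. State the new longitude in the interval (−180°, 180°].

165.88°W

Start at -33.88°; shift −132.00° → -165.88°.
-165.88° already lies in (−180°, 180°].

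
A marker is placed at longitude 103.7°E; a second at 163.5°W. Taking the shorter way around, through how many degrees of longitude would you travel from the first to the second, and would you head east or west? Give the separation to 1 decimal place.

92.8° east

Raw difference: -163.5 − 103.7 = -267.2°.
Normalise into (−180°, 180°]: -267.2° + 360° = 92.8°.
Positive ⇒ the second point lies to the east; separation 92.8°.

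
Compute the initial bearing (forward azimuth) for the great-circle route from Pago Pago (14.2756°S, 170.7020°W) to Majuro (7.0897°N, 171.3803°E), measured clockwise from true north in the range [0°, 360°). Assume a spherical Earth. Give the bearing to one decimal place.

319.1°

Δλ = 171.3803 − -170.7020 = 342.0823°; wrapped into (−180°, 180°]: -17.9177°.
θ = atan2( sin Δλ · cos φ₂ , cos φ₁ · sin φ₂ − sin φ₁ · cos φ₂ · cos Δλ )
  = atan2(-0.30530, 0.35244) = -40.900° → normalised to [0°, 360°): 319.100°.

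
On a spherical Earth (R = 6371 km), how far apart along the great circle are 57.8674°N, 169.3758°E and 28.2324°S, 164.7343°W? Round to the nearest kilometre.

Δλ = -164.7343 − 169.3758 = -334.1101°; wrapped into (−180°, 180°]: 25.8899°.
Δφ = -28.2324 − 57.8674 = -86.0998°.
a = sin²(Δφ/2) + cos φ₁ · cos φ₂ · sin²(Δλ/2) = 0.489506.
c = 2·atan2(√a, √(1−a)) = 1.54981 rad → d = 6371·c ≈ 9873.83 km.

9874 km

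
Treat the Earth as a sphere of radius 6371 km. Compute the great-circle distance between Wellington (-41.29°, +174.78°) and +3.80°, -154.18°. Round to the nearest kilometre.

Δλ = -154.18 − 174.78 = -328.96°; wrapped into (−180°, 180°]: 31.04°.
Δφ = 3.80 − -41.29 = 45.09°.
a = sin²(Δφ/2) + cos φ₁ · cos φ₂ · sin²(Δλ/2) = 0.200680.
c = 2·atan2(√a, √(1−a)) = 0.92899 rad → d = 6371·c ≈ 5918.62 km.

5919 km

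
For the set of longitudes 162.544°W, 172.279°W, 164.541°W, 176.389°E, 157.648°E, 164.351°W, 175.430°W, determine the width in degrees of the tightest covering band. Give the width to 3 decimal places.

39.808°

Sort the longitudes: -175.430°, -172.279°, -164.541°, -164.351°, -162.544°, +157.648°, +176.389°.
Eastward gaps between consecutive values (wrapping around): 3.151°, 7.738°, 0.190°, 1.807°, 320.192°, 18.741°, 8.181°.
Largest gap = 320.192° ⇒ minimal covering band is its complement: 360° − 320.192° = 39.808°.
Band runs from +157.648° eastward to -162.544°, crossing the antimeridian.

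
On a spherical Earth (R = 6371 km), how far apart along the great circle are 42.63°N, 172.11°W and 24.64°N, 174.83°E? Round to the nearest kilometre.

Δλ = 174.83 − -172.11 = 346.94°; wrapped into (−180°, 180°]: -13.06°.
Δφ = 24.64 − 42.63 = -17.99°.
a = sin²(Δφ/2) + cos φ₁ · cos φ₂ · sin²(Δλ/2) = 0.033094.
c = 2·atan2(√a, √(1−a)) = 0.36587 rad → d = 6371·c ≈ 2330.96 km.

2331 km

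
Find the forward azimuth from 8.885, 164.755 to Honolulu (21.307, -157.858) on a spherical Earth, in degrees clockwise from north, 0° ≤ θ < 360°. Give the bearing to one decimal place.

Δλ = -157.858 − 164.755 = -322.613°; wrapped into (−180°, 180°]: 37.387°.
θ = atan2( sin Δλ · cos φ₂ , cos φ₁ · sin φ₂ − sin φ₁ · cos φ₂ · cos Δλ )
  = atan2(0.56569, 0.24467) = 66.611° → normalised to [0°, 360°): 66.611°.

66.6°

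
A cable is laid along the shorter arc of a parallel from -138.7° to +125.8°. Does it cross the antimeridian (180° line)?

Naïve |125.8 − -138.7| = 264.5° > 180°, so the shorter arc goes the other way round — across 180°.
Signed shortest Δλ = ((125.8 − -138.7 + 180) mod 360) − 180 = -95.5°.
Going west by 95.5° from -138.7° passes through 180° before reaching +125.8°.

Yes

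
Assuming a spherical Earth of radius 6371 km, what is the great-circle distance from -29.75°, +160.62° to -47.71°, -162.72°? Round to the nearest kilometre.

3704 km

Δλ = -162.72 − 160.62 = -323.34°; wrapped into (−180°, 180°]: 36.66°.
Δφ = -47.71 − -29.75 = -17.96°.
a = sin²(Δφ/2) + cos φ₁ · cos φ₂ · sin²(Δλ/2) = 0.082143.
c = 2·atan2(√a, √(1−a)) = 0.58137 rad → d = 6371·c ≈ 3703.88 km.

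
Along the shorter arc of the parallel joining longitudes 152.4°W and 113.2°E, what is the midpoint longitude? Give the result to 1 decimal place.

Signed shortest Δλ from -152.4° to +113.2° is -94.4°.
Midpoint longitude = -152.4° + (-94.4°)/2 = -152.4° − 47.2° = -199.6°.
Normalise into (−180°, 180°]: +160.4°.
(The naïve average (-152.4 + +113.2)/2 = -19.6° is on the wrong side of the globe.)

160.4°E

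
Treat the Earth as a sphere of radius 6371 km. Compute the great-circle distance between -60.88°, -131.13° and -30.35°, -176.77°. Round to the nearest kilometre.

4747 km

Δλ = -176.77 − -131.13 = -45.64°.
Δφ = -30.35 − -60.88 = 30.53°.
a = sin²(Δφ/2) + cos φ₁ · cos φ₂ · sin²(Δλ/2) = 0.132486.
c = 2·atan2(√a, √(1−a)) = 0.74509 rad → d = 6371·c ≈ 4746.96 km.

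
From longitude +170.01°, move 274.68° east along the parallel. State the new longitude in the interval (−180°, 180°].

Start at +170.01°; shift +274.68° → +444.69°.
+444.69° lies outside (−180°, 180°]; subtract 360° → +84.69°.

+84.69°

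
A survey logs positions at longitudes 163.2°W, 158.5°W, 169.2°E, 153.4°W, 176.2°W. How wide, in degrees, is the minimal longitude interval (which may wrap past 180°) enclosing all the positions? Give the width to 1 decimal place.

Sort the longitudes: -176.2°, -163.2°, -158.5°, -153.4°, +169.2°.
Eastward gaps between consecutive values (wrapping around): 13.0°, 4.7°, 5.1°, 322.6°, 14.6°.
Largest gap = 322.6° ⇒ minimal covering band is its complement: 360° − 322.6° = 37.4°.
Band runs from +169.2° eastward to -153.4°, crossing the antimeridian.

37.4°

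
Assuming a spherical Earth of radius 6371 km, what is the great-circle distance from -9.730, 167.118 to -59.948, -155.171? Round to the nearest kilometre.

6398 km

Δλ = -155.171 − 167.118 = -322.289°; wrapped into (−180°, 180°]: 37.711°.
Δφ = -59.948 − -9.730 = -50.218°.
a = sin²(Δφ/2) + cos φ₁ · cos φ₂ · sin²(Δλ/2) = 0.231619.
c = 2·atan2(√a, √(1−a)) = 1.00420 rad → d = 6371·c ≈ 6397.77 km.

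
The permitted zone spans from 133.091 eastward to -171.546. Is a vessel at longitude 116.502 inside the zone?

No

Band width going east from +133.091° to -171.546°: ((-171.546 − 133.091) mod 360) = 55.363°.
Offset of +116.502° east of the west edge: ((116.502 − 133.091) mod 360) = 343.411°.
343.411° > 55.363° ⇒ outside.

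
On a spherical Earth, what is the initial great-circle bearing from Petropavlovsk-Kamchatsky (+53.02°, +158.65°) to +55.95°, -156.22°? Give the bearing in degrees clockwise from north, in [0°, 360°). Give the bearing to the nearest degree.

65°

Δλ = -156.22 − 158.65 = -314.87°; wrapped into (−180°, 180°]: 45.13°.
θ = atan2( sin Δλ · cos φ₂ , cos φ₁ · sin φ₂ − sin φ₁ · cos φ₂ · cos Δλ )
  = atan2(0.39682, 0.18284) = 65.261° → normalised to [0°, 360°): 65.261°.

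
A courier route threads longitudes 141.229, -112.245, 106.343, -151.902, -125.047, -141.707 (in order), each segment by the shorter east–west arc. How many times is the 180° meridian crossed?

Leg 1: +141.229° → -112.245°, shortest Δλ = 106.526° (east) — crosses 180°.
Leg 2: -112.245° → +106.343°, shortest Δλ = -141.412° (west) — crosses 180°.
Leg 3: +106.343° → -151.902°, shortest Δλ = 101.755° (east) — crosses 180°.
Leg 4: -151.902° → -125.047°, shortest Δλ = 26.855° (east) — does not cross 180°.
Leg 5: -125.047° → -141.707°, shortest Δλ = -16.66° (west) — does not cross 180°.
Total crossings: 3.

3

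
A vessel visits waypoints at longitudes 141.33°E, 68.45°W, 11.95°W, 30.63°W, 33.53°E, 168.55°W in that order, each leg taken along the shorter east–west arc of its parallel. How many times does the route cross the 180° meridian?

2

Leg 1: +141.33° → -68.45°, shortest Δλ = 150.22° (east) — crosses 180°.
Leg 2: -68.45° → -11.95°, shortest Δλ = 56.5° (east) — does not cross 180°.
Leg 3: -11.95° → -30.63°, shortest Δλ = -18.68° (west) — does not cross 180°.
Leg 4: -30.63° → +33.53°, shortest Δλ = 64.16° (east) — does not cross 180°.
Leg 5: +33.53° → -168.55°, shortest Δλ = 157.92° (east) — crosses 180°.
Total crossings: 2.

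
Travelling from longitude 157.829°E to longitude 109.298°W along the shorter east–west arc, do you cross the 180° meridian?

Yes

Naïve |-109.298 − 157.829| = 267.127° > 180°, so the shorter arc goes the other way round — across 180°.
Signed shortest Δλ = ((-109.298 − 157.829 + 180) mod 360) − 180 = 92.873°.
Going east by 92.873° from +157.829° passes through 180° before reaching -109.298°.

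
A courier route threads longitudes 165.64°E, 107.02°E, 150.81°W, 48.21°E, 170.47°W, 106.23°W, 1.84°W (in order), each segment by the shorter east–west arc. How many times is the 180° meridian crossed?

3

Leg 1: +165.64° → +107.02°, shortest Δλ = -58.62° (west) — does not cross 180°.
Leg 2: +107.02° → -150.81°, shortest Δλ = 102.17° (east) — crosses 180°.
Leg 3: -150.81° → +48.21°, shortest Δλ = -160.98° (west) — crosses 180°.
Leg 4: +48.21° → -170.47°, shortest Δλ = 141.32° (east) — crosses 180°.
Leg 5: -170.47° → -106.23°, shortest Δλ = 64.24° (east) — does not cross 180°.
Leg 6: -106.23° → -1.84°, shortest Δλ = 104.39° (east) — does not cross 180°.
Total crossings: 3.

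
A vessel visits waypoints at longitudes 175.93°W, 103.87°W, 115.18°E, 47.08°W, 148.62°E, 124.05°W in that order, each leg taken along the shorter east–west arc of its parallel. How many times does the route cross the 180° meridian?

Leg 1: -175.93° → -103.87°, shortest Δλ = 72.06° (east) — does not cross 180°.
Leg 2: -103.87° → +115.18°, shortest Δλ = -140.95° (west) — crosses 180°.
Leg 3: +115.18° → -47.08°, shortest Δλ = -162.26° (west) — does not cross 180°.
Leg 4: -47.08° → +148.62°, shortest Δλ = -164.3° (west) — crosses 180°.
Leg 5: +148.62° → -124.05°, shortest Δλ = 87.33° (east) — crosses 180°.
Total crossings: 3.

3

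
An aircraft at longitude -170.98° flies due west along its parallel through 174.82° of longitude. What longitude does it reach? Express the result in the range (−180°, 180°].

+14.20°

Start at -170.98°; shift −174.82° → -345.80°.
-345.80° lies outside (−180°, 180°]; add 360° → +14.20°.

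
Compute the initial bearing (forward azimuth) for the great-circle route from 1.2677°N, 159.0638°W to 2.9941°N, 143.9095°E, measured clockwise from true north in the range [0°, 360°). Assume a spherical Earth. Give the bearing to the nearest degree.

Δλ = 143.9095 − -159.0638 = 302.9733°; wrapped into (−180°, 180°]: -57.0267°.
θ = atan2( sin Δλ · cos φ₂ , cos φ₁ · sin φ₂ − sin φ₁ · cos φ₂ · cos Δλ )
  = atan2(-0.83778, 0.04020) = -87.253° → normalised to [0°, 360°): 272.747°.

273°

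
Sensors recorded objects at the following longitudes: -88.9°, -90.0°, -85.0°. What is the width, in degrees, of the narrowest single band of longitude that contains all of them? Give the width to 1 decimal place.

5.0°

Sort the longitudes: -90.0°, -88.9°, -85.0°.
Eastward gaps between consecutive values (wrapping around): 1.1°, 3.9°, 355.0°.
Largest gap = 355.0° ⇒ minimal covering band is its complement: 360° − 355.0° = 5.0°.
Band runs from -90.0° eastward to -85.0°.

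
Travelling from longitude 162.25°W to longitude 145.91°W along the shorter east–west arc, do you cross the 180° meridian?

Signed shortest Δλ = ((-145.91 − -162.25 + 180) mod 360) − 180 = 16.34°.
Going east by 16.34° from -162.25° reaches -145.91° without touching 180°.

No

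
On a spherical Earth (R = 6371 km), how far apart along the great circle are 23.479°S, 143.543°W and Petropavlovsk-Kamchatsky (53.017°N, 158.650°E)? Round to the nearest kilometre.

Δλ = 158.650 − -143.543 = 302.193°; wrapped into (−180°, 180°]: -57.807°.
Δφ = 53.017 − -23.479 = 76.496°.
a = sin²(Δφ/2) + cos φ₁ · cos φ₂ · sin²(Δλ/2) = 0.512145.
c = 2·atan2(√a, √(1−a)) = 1.59509 rad → d = 6371·c ≈ 10162.30 km.

10162 km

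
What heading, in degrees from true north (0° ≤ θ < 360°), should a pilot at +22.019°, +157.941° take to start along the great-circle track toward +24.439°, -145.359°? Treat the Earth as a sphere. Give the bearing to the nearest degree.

Δλ = -145.359 − 157.941 = -303.300°; wrapped into (−180°, 180°]: 56.700°.
θ = atan2( sin Δλ · cos φ₂ , cos φ₁ · sin φ₂ − sin φ₁ · cos φ₂ · cos Δλ )
  = atan2(0.76092, 0.19615) = 75.545° → normalised to [0°, 360°): 75.545°.

76°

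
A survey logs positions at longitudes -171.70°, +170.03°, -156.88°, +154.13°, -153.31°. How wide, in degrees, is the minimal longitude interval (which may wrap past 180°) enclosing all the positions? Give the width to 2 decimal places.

52.56°

Sort the longitudes: -171.70°, -156.88°, -153.31°, +154.13°, +170.03°.
Eastward gaps between consecutive values (wrapping around): 14.82°, 3.57°, 307.44°, 15.90°, 18.27°.
Largest gap = 307.44° ⇒ minimal covering band is its complement: 360° − 307.44° = 52.56°.
Band runs from +154.13° eastward to -153.31°, crossing the antimeridian.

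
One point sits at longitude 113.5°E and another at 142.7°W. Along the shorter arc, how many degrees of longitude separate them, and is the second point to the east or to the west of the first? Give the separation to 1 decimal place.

103.8° east

Raw difference: -142.7 − 113.5 = -256.2°.
Normalise into (−180°, 180°]: -256.2° + 360° = 103.8°.
Positive ⇒ the second point lies to the east; separation 103.8°.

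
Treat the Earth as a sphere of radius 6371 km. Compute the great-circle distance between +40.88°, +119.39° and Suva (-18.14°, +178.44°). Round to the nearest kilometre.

Δλ = 178.44 − 119.39 = 59.05°.
Δφ = -18.14 − 40.88 = -59.02°.
a = sin²(Δφ/2) + cos φ₁ · cos φ₂ · sin²(Δλ/2) = 0.417123.
c = 2·atan2(√a, √(1−a)) = 1.40427 rad → d = 6371·c ≈ 8946.63 km.

8947 km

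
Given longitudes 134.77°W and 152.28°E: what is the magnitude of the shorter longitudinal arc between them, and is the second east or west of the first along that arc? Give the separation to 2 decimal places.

72.95° west

Raw difference: 152.28 − -134.77 = 287.05°.
Normalise into (−180°, 180°]: 287.05° − 360° = -72.95°.
Negative ⇒ the second point lies to the west; separation 72.95°.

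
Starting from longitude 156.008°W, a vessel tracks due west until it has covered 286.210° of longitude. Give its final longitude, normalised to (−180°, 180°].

Start at -156.008°; shift −286.210° → -442.218°.
-442.218° lies outside (−180°, 180°]; add 360° → -82.218°.

82.218°W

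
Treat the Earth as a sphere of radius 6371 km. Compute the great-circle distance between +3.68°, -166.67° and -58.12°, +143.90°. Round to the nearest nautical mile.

Δλ = 143.90 − -166.67 = 310.57°; wrapped into (−180°, 180°]: -49.43°.
Δφ = -58.12 − 3.68 = -61.80°.
a = sin²(Δφ/2) + cos φ₁ · cos φ₂ · sin²(Δλ/2) = 0.355860.
c = 2·atan2(√a, √(1−a)) = 1.27837 rad → d = 6371·c ≈ 8144.47 km ≈ 4397.66 nmi.

4398 nmi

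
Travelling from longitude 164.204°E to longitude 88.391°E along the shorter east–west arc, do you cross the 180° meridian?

Signed shortest Δλ = ((88.391 − 164.204 + 180) mod 360) − 180 = -75.813°.
Going west by 75.813° from +164.204° reaches +88.391° without touching 180°.

No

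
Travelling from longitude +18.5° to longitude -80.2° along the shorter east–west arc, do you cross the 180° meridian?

Signed shortest Δλ = ((-80.2 − 18.5 + 180) mod 360) − 180 = -98.7°.
Going west by 98.7° from +18.5° reaches -80.2° without touching 180°.

No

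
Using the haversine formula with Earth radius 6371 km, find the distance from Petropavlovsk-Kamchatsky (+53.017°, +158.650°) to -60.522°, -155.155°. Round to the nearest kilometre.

Δλ = -155.155 − 158.650 = -313.805°; wrapped into (−180°, 180°]: 46.195°.
Δφ = -60.522 − 53.017 = -113.539°.
a = sin²(Δφ/2) + cos φ₁ · cos φ₂ · sin²(Δλ/2) = 0.745245.
c = 2·atan2(√a, √(1−a)) = 2.08345 rad → d = 6371·c ≈ 13273.64 km.

13274 km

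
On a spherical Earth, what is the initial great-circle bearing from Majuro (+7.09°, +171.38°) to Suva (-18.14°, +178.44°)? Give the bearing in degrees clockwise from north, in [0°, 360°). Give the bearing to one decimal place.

Δλ = 178.44 − 171.38 = 7.06°.
θ = atan2( sin Δλ · cos φ₂ , cos φ₁ · sin φ₂ − sin φ₁ · cos φ₂ · cos Δλ )
  = atan2(0.11680, -0.42536) = 164.646° → normalised to [0°, 360°): 164.646°.

164.6°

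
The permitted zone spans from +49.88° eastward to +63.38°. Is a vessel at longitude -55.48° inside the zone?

No

Band width going east from +49.88° to +63.38°: ((63.38 − 49.88) mod 360) = 13.50°.
Offset of -55.48° east of the west edge: ((-55.48 − 49.88) mod 360) = 254.64°.
254.64° > 13.50° ⇒ outside.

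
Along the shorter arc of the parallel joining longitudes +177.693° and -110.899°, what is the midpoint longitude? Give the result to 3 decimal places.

-146.603°

Signed shortest Δλ from +177.693° to -110.899° is +71.408°.
Midpoint longitude = +177.693° + (+71.408°)/2 = +177.693° + 35.704° = +213.397°.
Normalise into (−180°, 180°]: -146.603°.
(The naïve average (+177.693 + -110.899)/2 = 33.397° is on the wrong side of the globe.)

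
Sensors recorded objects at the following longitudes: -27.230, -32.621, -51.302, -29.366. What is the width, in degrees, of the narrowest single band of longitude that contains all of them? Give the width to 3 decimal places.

Sort the longitudes: -51.302°, -32.621°, -29.366°, -27.230°.
Eastward gaps between consecutive values (wrapping around): 18.681°, 3.255°, 2.136°, 335.928°.
Largest gap = 335.928° ⇒ minimal covering band is its complement: 360° − 335.928° = 24.072°.
Band runs from -51.302° eastward to -27.230°.

24.072°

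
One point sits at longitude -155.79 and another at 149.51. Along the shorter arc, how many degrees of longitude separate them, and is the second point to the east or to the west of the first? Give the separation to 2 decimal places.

Raw difference: 149.51 − -155.79 = 305.3°.
Normalise into (−180°, 180°]: 305.3° − 360° = -54.7°.
Negative ⇒ the second point lies to the west; separation 54.70°.

54.70° west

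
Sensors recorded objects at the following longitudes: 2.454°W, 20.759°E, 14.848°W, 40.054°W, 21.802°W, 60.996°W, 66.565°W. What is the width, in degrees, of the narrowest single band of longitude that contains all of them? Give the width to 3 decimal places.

87.324°

Sort the longitudes: -66.565°, -60.996°, -40.054°, -21.802°, -14.848°, -2.454°, +20.759°.
Eastward gaps between consecutive values (wrapping around): 5.569°, 20.942°, 18.252°, 6.954°, 12.394°, 23.213°, 272.676°.
Largest gap = 272.676° ⇒ minimal covering band is its complement: 360° − 272.676° = 87.324°.
Band runs from -66.565° eastward to +20.759°.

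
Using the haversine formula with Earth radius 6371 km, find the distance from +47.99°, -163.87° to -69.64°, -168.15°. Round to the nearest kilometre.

13085 km

Δλ = -168.15 − -163.87 = -4.28°.
Δφ = -69.64 − 47.99 = -117.63°.
a = sin²(Δφ/2) + cos φ₁ · cos φ₂ · sin²(Δλ/2) = 0.732205.
c = 2·atan2(√a, √(1−a)) = 2.05376 rad → d = 6371·c ≈ 13084.53 km.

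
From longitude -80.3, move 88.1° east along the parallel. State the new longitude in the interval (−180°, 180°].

Start at -80.3°; shift +88.1° → +7.8°.
+7.8° already lies in (−180°, 180°].

+7.8°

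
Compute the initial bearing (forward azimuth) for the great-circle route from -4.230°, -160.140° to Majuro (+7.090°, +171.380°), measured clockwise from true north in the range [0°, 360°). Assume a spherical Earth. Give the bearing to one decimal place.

291.6°

Δλ = 171.380 − -160.140 = 331.520°; wrapped into (−180°, 180°]: -28.480°.
θ = atan2( sin Δλ · cos φ₂ , cos φ₁ · sin φ₂ − sin φ₁ · cos φ₂ · cos Δλ )
  = atan2(-0.47321, 0.18743) = -68.392° → normalised to [0°, 360°): 291.608°.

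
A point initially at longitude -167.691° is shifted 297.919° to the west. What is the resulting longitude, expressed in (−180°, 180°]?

-105.610°

Start at -167.691°; shift −297.919° → -465.610°.
-465.610° lies outside (−180°, 180°]; add 360° → -105.610°.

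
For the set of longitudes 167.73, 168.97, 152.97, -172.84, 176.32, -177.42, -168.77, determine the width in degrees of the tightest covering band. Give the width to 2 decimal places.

38.26°

Sort the longitudes: -177.42°, -172.84°, -168.77°, +152.97°, +167.73°, +168.97°, +176.32°.
Eastward gaps between consecutive values (wrapping around): 4.58°, 4.07°, 321.74°, 14.76°, 1.24°, 7.35°, 6.26°.
Largest gap = 321.74° ⇒ minimal covering band is its complement: 360° − 321.74° = 38.26°.
Band runs from +152.97° eastward to -168.77°, crossing the antimeridian.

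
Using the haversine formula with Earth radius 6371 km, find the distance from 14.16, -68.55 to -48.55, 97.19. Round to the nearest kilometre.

Δλ = 97.19 − -68.55 = 165.74°.
Δφ = -48.55 − 14.16 = -62.71°.
a = sin²(Δφ/2) + cos φ₁ · cos φ₂ · sin²(Δλ/2) = 0.902718.
c = 2·atan2(√a, √(1−a)) = 2.50721 rad → d = 6371·c ≈ 15973.41 km.

15973 km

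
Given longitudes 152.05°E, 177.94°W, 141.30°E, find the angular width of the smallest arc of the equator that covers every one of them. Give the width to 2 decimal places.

40.76°

Sort the longitudes: -177.94°, +141.30°, +152.05°.
Eastward gaps between consecutive values (wrapping around): 319.24°, 10.75°, 30.01°.
Largest gap = 319.24° ⇒ minimal covering band is its complement: 360° − 319.24° = 40.76°.
Band runs from +141.30° eastward to -177.94°, crossing the antimeridian.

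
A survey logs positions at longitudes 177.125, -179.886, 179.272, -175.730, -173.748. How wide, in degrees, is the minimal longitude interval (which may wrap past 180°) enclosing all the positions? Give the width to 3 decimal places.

9.127°

Sort the longitudes: -179.886°, -175.730°, -173.748°, +177.125°, +179.272°.
Eastward gaps between consecutive values (wrapping around): 4.156°, 1.982°, 350.873°, 2.147°, 0.842°.
Largest gap = 350.873° ⇒ minimal covering band is its complement: 360° − 350.873° = 9.127°.
Band runs from +177.125° eastward to -173.748°, crossing the antimeridian.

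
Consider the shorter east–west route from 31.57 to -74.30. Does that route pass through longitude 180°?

No

Signed shortest Δλ = ((-74.30 − 31.57 + 180) mod 360) − 180 = -105.87°.
Going west by 105.87° from +31.57° reaches -74.30° without touching 180°.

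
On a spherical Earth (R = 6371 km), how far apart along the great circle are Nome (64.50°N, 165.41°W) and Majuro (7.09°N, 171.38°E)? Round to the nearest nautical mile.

Δλ = 171.38 − -165.41 = 336.79°; wrapped into (−180°, 180°]: -23.21°.
Δφ = 7.09 − 64.50 = -57.41°.
a = sin²(Δφ/2) + cos φ₁ · cos φ₂ · sin²(Δλ/2) = 0.247976.
c = 2·atan2(√a, √(1−a)) = 1.04252 rad → d = 6371·c ≈ 6641.88 km ≈ 3586.33 nmi.

3586 nmi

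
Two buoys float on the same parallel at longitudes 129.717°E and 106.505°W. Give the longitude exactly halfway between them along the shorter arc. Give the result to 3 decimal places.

Signed shortest Δλ from +129.717° to -106.505° is +123.778°.
Midpoint longitude = +129.717° + (+123.778°)/2 = +129.717° + 61.889° = +191.606°.
Normalise into (−180°, 180°]: -168.394°.
(The naïve average (+129.717 + -106.505)/2 = 11.606° is on the wrong side of the globe.)

168.394°W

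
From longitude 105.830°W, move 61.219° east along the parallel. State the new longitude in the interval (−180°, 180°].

44.611°W

Start at -105.830°; shift +61.219° → -44.611°.
-44.611° already lies in (−180°, 180°].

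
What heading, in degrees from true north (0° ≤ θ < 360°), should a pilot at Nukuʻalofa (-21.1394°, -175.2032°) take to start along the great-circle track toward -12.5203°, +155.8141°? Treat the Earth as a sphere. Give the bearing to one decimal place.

282.6°

Δλ = 155.8141 − -175.2032 = 331.0173°; wrapped into (−180°, 180°]: -28.9827°.
θ = atan2( sin Δλ · cos φ₂ , cos φ₁ · sin φ₂ − sin φ₁ · cos φ₂ · cos Δλ )
  = atan2(-0.47302, 0.10577) = -77.395° → normalised to [0°, 360°): 282.605°.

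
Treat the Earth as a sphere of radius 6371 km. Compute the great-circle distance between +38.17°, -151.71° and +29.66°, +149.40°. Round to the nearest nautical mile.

Δλ = 149.40 − -151.71 = 301.11°; wrapped into (−180°, 180°]: -58.89°.
Δφ = 29.66 − 38.17 = -8.51°.
a = sin²(Δφ/2) + cos φ₁ · cos φ₂ · sin²(Δλ/2) = 0.170600.
c = 2·atan2(√a, √(1−a)) = 0.85157 rad → d = 6371·c ≈ 5425.37 km ≈ 2929.47 nmi.

2929 nmi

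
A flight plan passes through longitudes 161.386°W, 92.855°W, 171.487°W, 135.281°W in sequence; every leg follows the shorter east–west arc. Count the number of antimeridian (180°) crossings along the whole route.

Leg 1: -161.386° → -92.855°, shortest Δλ = 68.531° (east) — does not cross 180°.
Leg 2: -92.855° → -171.487°, shortest Δλ = -78.632° (west) — does not cross 180°.
Leg 3: -171.487° → -135.281°, shortest Δλ = 36.206° (east) — does not cross 180°.
Total crossings: 0.

0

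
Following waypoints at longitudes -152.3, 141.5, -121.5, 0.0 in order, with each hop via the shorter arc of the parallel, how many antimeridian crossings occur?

2

Leg 1: -152.3° → +141.5°, shortest Δλ = -66.2° (west) — crosses 180°.
Leg 2: +141.5° → -121.5°, shortest Δλ = 97.0° (east) — crosses 180°.
Leg 3: -121.5° → -0.0°, shortest Δλ = 121.5° (east) — does not cross 180°.
Total crossings: 2.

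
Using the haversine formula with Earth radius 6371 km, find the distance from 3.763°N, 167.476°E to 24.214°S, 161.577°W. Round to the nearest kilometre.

Δλ = -161.577 − 167.476 = -329.053°; wrapped into (−180°, 180°]: 30.947°.
Δφ = -24.214 − 3.763 = -27.977°.
a = sin²(Δφ/2) + cos φ₁ · cos φ₂ · sin²(Δλ/2) = 0.123208.
c = 2·atan2(√a, √(1−a)) = 0.71730 rad → d = 6371·c ≈ 4569.91 km.

4570 km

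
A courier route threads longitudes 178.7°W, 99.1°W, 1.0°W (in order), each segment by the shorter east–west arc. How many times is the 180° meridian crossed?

Leg 1: -178.7° → -99.1°, shortest Δλ = 79.6° (east) — does not cross 180°.
Leg 2: -99.1° → -1.0°, shortest Δλ = 98.1° (east) — does not cross 180°.
Total crossings: 0.

0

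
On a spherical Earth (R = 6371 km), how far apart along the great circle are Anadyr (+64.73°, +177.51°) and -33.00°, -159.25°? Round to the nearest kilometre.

Δλ = -159.25 − 177.51 = -336.76°; wrapped into (−180°, 180°]: 23.24°.
Δφ = -33.00 − 64.73 = -97.73°.
a = sin²(Δφ/2) + cos φ₁ · cos φ₂ · sin²(Δλ/2) = 0.581777.
c = 2·atan2(√a, √(1−a)) = 1.73509 rad → d = 6371·c ≈ 11054.25 km.

11054 km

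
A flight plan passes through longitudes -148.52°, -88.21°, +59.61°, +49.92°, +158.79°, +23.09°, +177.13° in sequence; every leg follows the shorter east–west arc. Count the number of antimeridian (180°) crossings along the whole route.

0

Leg 1: -148.52° → -88.21°, shortest Δλ = 60.31° (east) — does not cross 180°.
Leg 2: -88.21° → +59.61°, shortest Δλ = 147.82° (east) — does not cross 180°.
Leg 3: +59.61° → +49.92°, shortest Δλ = -9.69° (west) — does not cross 180°.
Leg 4: +49.92° → +158.79°, shortest Δλ = 108.87° (east) — does not cross 180°.
Leg 5: +158.79° → +23.09°, shortest Δλ = -135.7° (west) — does not cross 180°.
Leg 6: +23.09° → +177.13°, shortest Δλ = 154.04° (east) — does not cross 180°.
Total crossings: 0.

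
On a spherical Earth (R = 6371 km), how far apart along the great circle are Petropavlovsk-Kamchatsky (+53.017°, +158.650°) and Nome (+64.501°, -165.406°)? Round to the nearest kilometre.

2386 km

Δλ = -165.406 − 158.650 = -324.056°; wrapped into (−180°, 180°]: 35.944°.
Δφ = 64.501 − 53.017 = 11.484°.
a = sin²(Δφ/2) + cos φ₁ · cos φ₂ · sin²(Δλ/2) = 0.034666.
c = 2·atan2(√a, √(1−a)) = 0.37456 rad → d = 6371·c ≈ 2386.32 km.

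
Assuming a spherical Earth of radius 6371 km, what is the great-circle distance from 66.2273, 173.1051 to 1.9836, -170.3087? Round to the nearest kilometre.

Δλ = -170.3087 − 173.1051 = -343.4138°; wrapped into (−180°, 180°]: 16.5862°.
Δφ = 1.9836 − 66.2273 = -64.2437°.
a = sin²(Δφ/2) + cos φ₁ · cos φ₂ · sin²(Δλ/2) = 0.291109.
c = 2·atan2(√a, √(1−a)) = 1.13979 rad → d = 6371·c ≈ 7261.63 km.

7262 km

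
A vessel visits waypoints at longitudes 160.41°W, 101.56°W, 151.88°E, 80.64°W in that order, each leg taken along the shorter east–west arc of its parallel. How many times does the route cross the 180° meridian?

2

Leg 1: -160.41° → -101.56°, shortest Δλ = 58.85° (east) — does not cross 180°.
Leg 2: -101.56° → +151.88°, shortest Δλ = -106.56° (west) — crosses 180°.
Leg 3: +151.88° → -80.64°, shortest Δλ = 127.48° (east) — crosses 180°.
Total crossings: 2.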